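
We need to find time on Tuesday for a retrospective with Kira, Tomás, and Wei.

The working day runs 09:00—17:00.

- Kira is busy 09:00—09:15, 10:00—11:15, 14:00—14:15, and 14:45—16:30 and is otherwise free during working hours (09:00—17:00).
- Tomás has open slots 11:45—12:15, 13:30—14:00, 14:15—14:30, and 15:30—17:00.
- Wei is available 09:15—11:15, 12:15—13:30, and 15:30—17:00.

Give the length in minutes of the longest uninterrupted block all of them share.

30 minutes

Kira free within 09:00–17:00: 09:15–10:00, 11:15–14:00, 14:15–14:45, 16:30–17:00.
Kira ∩ Tomás: 11:45–12:15, 13:30–14:00, 14:15–14:30, 16:30–17:00.
Kira ∩ Tomás ∩ Wei: 16:30–17:00.
Single common window of 30 minutes.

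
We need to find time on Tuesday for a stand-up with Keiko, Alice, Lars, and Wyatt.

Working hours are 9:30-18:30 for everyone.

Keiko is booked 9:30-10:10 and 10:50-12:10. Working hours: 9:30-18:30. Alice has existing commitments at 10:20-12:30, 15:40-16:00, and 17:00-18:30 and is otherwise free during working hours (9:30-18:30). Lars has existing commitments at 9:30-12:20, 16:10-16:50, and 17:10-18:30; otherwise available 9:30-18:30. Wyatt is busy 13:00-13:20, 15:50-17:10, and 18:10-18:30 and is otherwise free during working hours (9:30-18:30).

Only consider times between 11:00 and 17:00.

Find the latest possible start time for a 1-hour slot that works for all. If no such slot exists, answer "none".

Keiko free within 09:30–18:30: 10:10–10:50, 12:10–18:30.
Alice free within 09:30–18:30: 09:30–10:20, 12:30–15:40, 16:00–17:00.
Lars free within 09:30–18:30: 12:20–16:10, 16:50–17:10.
Wyatt free within 09:30–18:30: 09:30–13:00, 13:20–15:50, 17:10–18:10.
Keiko ∩ Alice: 10:10–10:20, 12:30–15:40, 16:00–17:00.
Keiko ∩ Alice ∩ Lars: 12:30–15:40, 16:00–16:10, 16:50–17:00.
Keiko ∩ Alice ∩ Lars ∩ Wyatt: 12:30–13:00, 13:20–15:40.
Restricted to 11:00–17:00: 12:30–13:00, 13:20–15:40.
Windows ≥ 60 min: 13:20–15:40.
Latest start in the last window 13:20–15:40 is 15:40 − 60 min = 14:40.

14:40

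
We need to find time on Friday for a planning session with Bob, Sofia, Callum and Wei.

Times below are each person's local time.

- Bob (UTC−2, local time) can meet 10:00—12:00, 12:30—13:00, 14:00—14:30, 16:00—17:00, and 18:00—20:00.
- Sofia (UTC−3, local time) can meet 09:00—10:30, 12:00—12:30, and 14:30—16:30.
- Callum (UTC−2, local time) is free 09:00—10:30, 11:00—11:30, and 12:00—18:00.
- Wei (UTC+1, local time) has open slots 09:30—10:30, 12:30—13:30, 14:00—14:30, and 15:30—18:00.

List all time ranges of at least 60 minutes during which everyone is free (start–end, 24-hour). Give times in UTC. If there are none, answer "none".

Bob → UTC: 12:00–14:00, 14:30–15:00, 16:00–16:30, 18:00–19:00, 20:00–22:00.
Sofia → UTC: 12:00–13:30, 15:00–15:30, 17:30–19:30.
Callum → UTC: 11:00–12:30, 13:00–13:30, 14:00–20:00.
Wei → UTC: 08:30–09:30, 11:30–12:30, 13:00–13:30, 14:30–17:00.
Bob ∩ Sofia: 12:00–13:30, 18:00–19:00.
Bob ∩ Sofia ∩ Callum: 12:00–12:30, 13:00–13:30, 18:00–19:00.
Bob ∩ Sofia ∩ Callum ∩ Wei: 12:00–12:30, 13:00–13:30.
Windows ≥ 60 min: (none).

none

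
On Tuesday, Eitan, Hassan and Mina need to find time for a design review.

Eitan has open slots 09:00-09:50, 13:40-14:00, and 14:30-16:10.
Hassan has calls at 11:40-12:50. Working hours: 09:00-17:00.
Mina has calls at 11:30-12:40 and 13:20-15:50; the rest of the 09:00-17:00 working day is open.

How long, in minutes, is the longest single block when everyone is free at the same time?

Hassan free within 09:00–17:00: 09:00–11:40, 12:50–17:00.
Mina free within 09:00–17:00: 09:00–11:30, 12:40–13:20, 15:50–17:00.
Eitan ∩ Hassan: 09:00–09:50, 13:40–14:00, 14:30–16:10.
Eitan ∩ Hassan ∩ Mina: 09:00–09:50, 15:50–16:10.
Common window lengths: 50, 20 min; longest is 50.

50 minutes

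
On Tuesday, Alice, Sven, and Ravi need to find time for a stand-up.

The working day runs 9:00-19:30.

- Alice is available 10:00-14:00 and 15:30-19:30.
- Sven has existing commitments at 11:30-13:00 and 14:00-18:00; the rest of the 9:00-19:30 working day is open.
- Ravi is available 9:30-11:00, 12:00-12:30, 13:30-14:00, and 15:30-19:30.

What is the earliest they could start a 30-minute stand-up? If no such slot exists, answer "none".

10:00

Sven free within 09:00–19:30: 09:00–11:30, 13:00–14:00, 18:00–19:30.
Alice ∩ Sven: 10:00–11:30, 13:00–14:00, 18:00–19:30.
Alice ∩ Sven ∩ Ravi: 10:00–11:00, 13:30–14:00, 18:00–19:30.
Windows ≥ 30 min: 10:00–11:00, 13:30–14:00, 18:00–19:30.
Earliest such window starts at 10:00.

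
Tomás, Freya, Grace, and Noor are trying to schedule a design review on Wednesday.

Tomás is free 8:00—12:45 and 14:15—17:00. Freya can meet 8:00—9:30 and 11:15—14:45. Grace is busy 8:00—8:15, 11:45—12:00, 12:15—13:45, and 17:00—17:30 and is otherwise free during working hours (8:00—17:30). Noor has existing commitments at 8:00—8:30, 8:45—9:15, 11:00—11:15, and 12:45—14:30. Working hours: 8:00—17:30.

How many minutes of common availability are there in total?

90 minutes

Grace free within 08:00–17:30: 08:15–11:45, 12:00–12:15, 13:45–17:00.
Noor free within 08:00–17:30: 08:30–08:45, 09:15–11:00, 11:15–12:45, 14:30–17:30.
Tomás ∩ Freya: 08:00–09:30, 11:15–12:45, 14:15–14:45.
Tomás ∩ Freya ∩ Grace: 08:15–09:30, 11:15–11:45, 12:00–12:15, 14:15–14:45.
Tomás ∩ Freya ∩ Grace ∩ Noor: 08:30–08:45, 09:15–09:30, 11:15–11:45, 12:00–12:15, 14:30–14:45.
Total common minutes: 15 + 15 + 30 + 15 + 15 = 90.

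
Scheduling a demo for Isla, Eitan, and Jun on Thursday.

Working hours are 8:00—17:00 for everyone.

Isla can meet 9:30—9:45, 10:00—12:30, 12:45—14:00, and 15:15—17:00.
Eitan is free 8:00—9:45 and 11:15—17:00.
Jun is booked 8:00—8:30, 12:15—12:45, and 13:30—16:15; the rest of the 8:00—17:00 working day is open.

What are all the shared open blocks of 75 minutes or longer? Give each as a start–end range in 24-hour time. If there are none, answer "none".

Jun free within 08:00–17:00: 08:30–12:15, 12:45–13:30, 16:15–17:00.
Isla ∩ Eitan: 09:30–09:45, 11:15–12:30, 12:45–14:00, 15:15–17:00.
Isla ∩ Eitan ∩ Jun: 09:30–09:45, 11:15–12:15, 12:45–13:30, 16:15–17:00.
Windows ≥ 75 min: (none).

none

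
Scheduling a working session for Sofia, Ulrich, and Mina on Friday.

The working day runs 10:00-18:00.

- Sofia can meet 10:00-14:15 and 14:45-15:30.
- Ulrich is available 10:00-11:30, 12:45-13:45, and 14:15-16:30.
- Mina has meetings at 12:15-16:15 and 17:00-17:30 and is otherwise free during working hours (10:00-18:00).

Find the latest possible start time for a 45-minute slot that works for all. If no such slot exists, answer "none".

10:45

Mina free within 10:00–18:00: 10:00–12:15, 16:15–17:00, 17:30–18:00.
Sofia ∩ Ulrich: 10:00–11:30, 12:45–13:45, 14:45–15:30.
Sofia ∩ Ulrich ∩ Mina: 10:00–11:30.
Windows ≥ 45 min: 10:00–11:30.
Latest start in the last window 10:00–11:30 is 11:30 − 45 min = 10:45.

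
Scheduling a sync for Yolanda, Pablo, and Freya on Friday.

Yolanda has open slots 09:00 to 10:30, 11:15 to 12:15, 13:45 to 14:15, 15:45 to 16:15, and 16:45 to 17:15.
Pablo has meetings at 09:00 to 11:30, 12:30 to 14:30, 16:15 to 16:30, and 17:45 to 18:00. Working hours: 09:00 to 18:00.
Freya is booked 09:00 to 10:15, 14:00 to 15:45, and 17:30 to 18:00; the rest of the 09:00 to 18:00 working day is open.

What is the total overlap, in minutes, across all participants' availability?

Pablo free within 09:00–18:00: 11:30–12:30, 14:30–16:15, 16:30–17:45.
Freya free within 09:00–18:00: 10:15–14:00, 15:45–17:30.
Yolanda ∩ Pablo: 11:30–12:15, 15:45–16:15, 16:45–17:15.
Yolanda ∩ Pablo ∩ Freya: 11:30–12:15, 15:45–16:15, 16:45–17:15.
Total common minutes: 45 + 30 + 30 = 105.

105 minutes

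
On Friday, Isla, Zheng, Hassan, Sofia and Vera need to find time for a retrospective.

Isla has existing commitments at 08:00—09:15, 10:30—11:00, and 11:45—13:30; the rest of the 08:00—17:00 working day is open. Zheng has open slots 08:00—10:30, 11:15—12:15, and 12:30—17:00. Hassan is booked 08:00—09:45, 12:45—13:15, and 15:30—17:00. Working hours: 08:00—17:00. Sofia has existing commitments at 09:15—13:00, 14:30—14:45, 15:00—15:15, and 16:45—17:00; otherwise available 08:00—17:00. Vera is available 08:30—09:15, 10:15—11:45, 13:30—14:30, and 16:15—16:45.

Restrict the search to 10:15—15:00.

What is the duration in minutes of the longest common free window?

60 minutes

Isla free within 08:00–17:00: 09:15–10:30, 11:00–11:45, 13:30–17:00.
Hassan free within 08:00–17:00: 09:45–12:45, 13:15–15:30.
Sofia free within 08:00–17:00: 08:00–09:15, 13:00–14:30, 14:45–15:00, 15:15–16:45.
Isla ∩ Zheng: 09:15–10:30, 11:15–11:45, 13:30–17:00.
Isla ∩ Zheng ∩ Hassan: 09:45–10:30, 11:15–11:45, 13:30–15:30.
Isla ∩ Zheng ∩ Hassan ∩ Sofia: 13:30–14:30, 14:45–15:00, 15:15–15:30.
Isla ∩ Zheng ∩ Hassan ∩ Sofia ∩ Vera: 13:30–14:30.
Restricted to 10:15–15:00: 13:30–14:30.
Single common window of 60 minutes.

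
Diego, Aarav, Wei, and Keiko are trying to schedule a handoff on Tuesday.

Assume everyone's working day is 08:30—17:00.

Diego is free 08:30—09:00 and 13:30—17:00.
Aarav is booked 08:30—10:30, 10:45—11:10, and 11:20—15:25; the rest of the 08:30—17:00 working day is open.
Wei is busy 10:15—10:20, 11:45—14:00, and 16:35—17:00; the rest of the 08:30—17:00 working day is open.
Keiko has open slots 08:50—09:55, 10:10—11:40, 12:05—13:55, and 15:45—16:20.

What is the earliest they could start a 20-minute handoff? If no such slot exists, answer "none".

15:45

Aarav free within 08:30–17:00: 10:30–10:45, 11:10–11:20, 15:25–17:00.
Wei free within 08:30–17:00: 08:30–10:15, 10:20–11:45, 14:00–16:35.
Diego ∩ Aarav: 15:25–17:00.
Diego ∩ Aarav ∩ Wei: 15:25–16:35.
Diego ∩ Aarav ∩ Wei ∩ Keiko: 15:45–16:20.
Windows ≥ 20 min: 15:45–16:20.
Earliest such window starts at 15:45.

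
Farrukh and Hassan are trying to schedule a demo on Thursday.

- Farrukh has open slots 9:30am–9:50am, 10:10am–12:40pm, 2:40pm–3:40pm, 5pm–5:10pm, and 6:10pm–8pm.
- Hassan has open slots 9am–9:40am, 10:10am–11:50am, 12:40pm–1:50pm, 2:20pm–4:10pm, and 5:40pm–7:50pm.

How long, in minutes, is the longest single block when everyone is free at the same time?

100 minutes

Farrukh ∩ Hassan: 09:30–09:40, 10:10–11:50, 14:40–15:40, 18:10–19:50.
Common window lengths: 10, 100, 60, 100 min; longest is 100.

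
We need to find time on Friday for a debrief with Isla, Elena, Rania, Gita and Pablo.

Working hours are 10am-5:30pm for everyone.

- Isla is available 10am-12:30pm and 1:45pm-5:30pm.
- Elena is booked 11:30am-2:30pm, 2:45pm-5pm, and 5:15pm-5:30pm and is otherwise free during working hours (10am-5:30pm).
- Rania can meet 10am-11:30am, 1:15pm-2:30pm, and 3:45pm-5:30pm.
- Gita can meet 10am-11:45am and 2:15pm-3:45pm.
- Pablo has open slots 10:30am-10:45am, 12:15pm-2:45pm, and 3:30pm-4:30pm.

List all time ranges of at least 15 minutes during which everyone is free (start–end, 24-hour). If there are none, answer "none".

Elena free within 10:00–17:30: 10:00–11:30, 14:30–14:45, 17:00–17:15.
Isla ∩ Elena: 10:00–11:30, 14:30–14:45, 17:00–17:15.
Isla ∩ Elena ∩ Rania: 10:00–11:30, 17:00–17:15.
Isla ∩ Elena ∩ Rania ∩ Gita: 10:00–11:30.
Isla ∩ Elena ∩ Rania ∩ Gita ∩ Pablo: 10:30–10:45.
Windows ≥ 15 min: 10:30–10:45.

10:30–10:45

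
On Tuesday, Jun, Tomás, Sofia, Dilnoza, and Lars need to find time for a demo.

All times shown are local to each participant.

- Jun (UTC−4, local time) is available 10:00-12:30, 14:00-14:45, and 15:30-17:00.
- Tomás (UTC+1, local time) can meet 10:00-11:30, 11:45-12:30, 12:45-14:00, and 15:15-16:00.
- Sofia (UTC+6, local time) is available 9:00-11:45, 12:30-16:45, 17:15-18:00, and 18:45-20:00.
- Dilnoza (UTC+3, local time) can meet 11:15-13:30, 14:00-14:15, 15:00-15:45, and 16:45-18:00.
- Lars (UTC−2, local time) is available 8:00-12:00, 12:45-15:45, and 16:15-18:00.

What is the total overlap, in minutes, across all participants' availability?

Jun → UTC: 14:00–16:30, 18:00–18:45, 19:30–21:00.
Tomás → UTC: 09:00–10:30, 10:45–11:30, 11:45–13:00, 14:15–15:00.
Sofia → UTC: 03:00–05:45, 06:30–10:45, 11:15–12:00, 12:45–14:00.
Dilnoza → UTC: 08:15–10:30, 11:00–11:15, 12:00–12:45, 13:45–15:00.
Lars → UTC: 10:00–14:00, 14:45–17:45, 18:15–20:00.
Jun ∩ Tomás: 14:15–15:00.
Jun ∩ Tomás ∩ Sofia: (none).
Jun ∩ Tomás ∩ Sofia ∩ Dilnoza: (none).
Jun ∩ Tomás ∩ Sofia ∩ Dilnoza ∩ Lars: (none).
Total common minutes: 0.

0 minutes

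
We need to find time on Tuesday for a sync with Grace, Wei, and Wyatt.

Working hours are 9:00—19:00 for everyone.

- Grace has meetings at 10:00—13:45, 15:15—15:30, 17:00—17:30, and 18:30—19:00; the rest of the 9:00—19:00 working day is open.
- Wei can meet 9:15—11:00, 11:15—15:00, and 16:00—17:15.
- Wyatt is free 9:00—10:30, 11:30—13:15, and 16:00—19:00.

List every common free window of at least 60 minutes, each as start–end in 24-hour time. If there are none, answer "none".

16:00–17:00

Grace free within 09:00–19:00: 09:00–10:00, 13:45–15:15, 15:30–17:00, 17:30–18:30.
Grace ∩ Wei: 09:15–10:00, 13:45–15:00, 16:00–17:00.
Grace ∩ Wei ∩ Wyatt: 09:15–10:00, 16:00–17:00.
Windows ≥ 60 min: 16:00–17:00.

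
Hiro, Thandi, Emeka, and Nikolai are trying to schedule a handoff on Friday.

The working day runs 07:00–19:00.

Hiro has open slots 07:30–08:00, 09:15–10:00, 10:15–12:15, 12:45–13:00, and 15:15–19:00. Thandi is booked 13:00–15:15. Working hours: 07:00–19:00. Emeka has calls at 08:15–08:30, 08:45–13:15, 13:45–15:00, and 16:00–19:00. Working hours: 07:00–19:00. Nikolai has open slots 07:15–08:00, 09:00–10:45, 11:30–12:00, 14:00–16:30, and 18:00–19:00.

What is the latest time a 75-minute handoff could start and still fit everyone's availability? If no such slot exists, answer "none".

Thandi free within 07:00–19:00: 07:00–13:00, 15:15–19:00.
Emeka free within 07:00–19:00: 07:00–08:15, 08:30–08:45, 13:15–13:45, 15:00–16:00.
Hiro ∩ Thandi: 07:30–08:00, 09:15–10:00, 10:15–12:15, 12:45–13:00, 15:15–19:00.
Hiro ∩ Thandi ∩ Emeka: 07:30–08:00, 15:15–16:00.
Hiro ∩ Thandi ∩ Emeka ∩ Nikolai: 07:30–08:00, 15:15–16:00.
Windows ≥ 75 min: (none).

none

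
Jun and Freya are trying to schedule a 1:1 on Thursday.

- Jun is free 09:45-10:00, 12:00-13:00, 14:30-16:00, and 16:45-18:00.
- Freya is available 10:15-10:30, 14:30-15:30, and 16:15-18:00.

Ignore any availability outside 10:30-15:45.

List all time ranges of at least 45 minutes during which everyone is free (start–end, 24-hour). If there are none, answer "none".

14:30–15:30

Jun ∩ Freya: 14:30–15:30, 16:45–18:00.
Restricted to 10:30–15:45: 14:30–15:30.
Windows ≥ 45 min: 14:30–15:30.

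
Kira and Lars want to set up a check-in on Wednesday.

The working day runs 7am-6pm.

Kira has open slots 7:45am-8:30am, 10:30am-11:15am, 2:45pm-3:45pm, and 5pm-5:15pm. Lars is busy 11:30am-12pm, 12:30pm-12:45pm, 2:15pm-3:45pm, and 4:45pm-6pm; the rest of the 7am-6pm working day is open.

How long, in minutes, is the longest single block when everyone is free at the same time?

Lars free within 07:00–18:00: 07:00–11:30, 12:00–12:30, 12:45–14:15, 15:45–16:45.
Kira ∩ Lars: 07:45–08:30, 10:30–11:15.
Common window lengths: 45, 45 min; longest is 45.

45 minutes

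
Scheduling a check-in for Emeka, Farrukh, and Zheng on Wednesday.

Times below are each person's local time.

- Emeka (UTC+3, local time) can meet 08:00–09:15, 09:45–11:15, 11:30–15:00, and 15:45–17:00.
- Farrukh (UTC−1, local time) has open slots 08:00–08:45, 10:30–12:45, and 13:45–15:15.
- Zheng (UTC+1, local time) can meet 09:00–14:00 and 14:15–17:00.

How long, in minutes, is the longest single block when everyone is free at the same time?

45 minutes

Emeka → UTC: 05:00–06:15, 06:45–08:15, 08:30–12:00, 12:45–14:00.
Farrukh → UTC: 09:00–09:45, 11:30–13:45, 14:45–16:15.
Zheng → UTC: 08:00–13:00, 13:15–16:00.
Emeka ∩ Farrukh: 09:00–09:45, 11:30–12:00, 12:45–13:45.
Emeka ∩ Farrukh ∩ Zheng: 09:00–09:45, 11:30–12:00, 12:45–13:00, 13:15–13:45.
Common window lengths: 45, 30, 15, 30 min; longest is 45.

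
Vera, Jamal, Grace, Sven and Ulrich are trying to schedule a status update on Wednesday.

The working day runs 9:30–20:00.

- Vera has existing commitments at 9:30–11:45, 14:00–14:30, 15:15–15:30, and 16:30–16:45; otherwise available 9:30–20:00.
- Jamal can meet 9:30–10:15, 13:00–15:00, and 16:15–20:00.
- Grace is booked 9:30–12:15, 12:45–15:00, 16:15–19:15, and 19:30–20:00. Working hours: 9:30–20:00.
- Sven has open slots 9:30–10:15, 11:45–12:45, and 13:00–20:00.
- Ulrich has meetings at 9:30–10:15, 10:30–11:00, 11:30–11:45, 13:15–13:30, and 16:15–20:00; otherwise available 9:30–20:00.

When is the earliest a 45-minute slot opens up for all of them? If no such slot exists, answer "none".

Vera free within 09:30–20:00: 11:45–14:00, 14:30–15:15, 15:30–16:30, 16:45–20:00.
Grace free within 09:30–20:00: 12:15–12:45, 15:00–16:15, 19:15–19:30.
Ulrich free within 09:30–20:00: 10:15–10:30, 11:00–11:30, 11:45–13:15, 13:30–16:15.
Vera ∩ Jamal: 13:00–14:00, 14:30–15:00, 16:15–16:30, 16:45–20:00.
Vera ∩ Jamal ∩ Grace: 19:15–19:30.
Vera ∩ Jamal ∩ Grace ∩ Sven: 19:15–19:30.
Vera ∩ Jamal ∩ Grace ∩ Sven ∩ Ulrich: (none).
Windows ≥ 45 min: (none).

none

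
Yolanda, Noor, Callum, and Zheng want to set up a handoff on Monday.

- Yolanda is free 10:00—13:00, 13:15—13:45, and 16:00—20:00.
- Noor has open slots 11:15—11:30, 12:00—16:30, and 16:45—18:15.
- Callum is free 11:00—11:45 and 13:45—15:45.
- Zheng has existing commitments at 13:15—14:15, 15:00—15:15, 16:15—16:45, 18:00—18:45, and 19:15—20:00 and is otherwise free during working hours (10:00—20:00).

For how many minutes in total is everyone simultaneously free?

15 minutes

Zheng free within 10:00–20:00: 10:00–13:15, 14:15–15:00, 15:15–16:15, 16:45–18:00, 18:45–19:15.
Yolanda ∩ Noor: 11:15–11:30, 12:00–13:00, 13:15–13:45, 16:00–16:30, 16:45–18:15.
Yolanda ∩ Noor ∩ Callum: 11:15–11:30.
Yolanda ∩ Noor ∩ Callum ∩ Zheng: 11:15–11:30.
Total common minutes: 15.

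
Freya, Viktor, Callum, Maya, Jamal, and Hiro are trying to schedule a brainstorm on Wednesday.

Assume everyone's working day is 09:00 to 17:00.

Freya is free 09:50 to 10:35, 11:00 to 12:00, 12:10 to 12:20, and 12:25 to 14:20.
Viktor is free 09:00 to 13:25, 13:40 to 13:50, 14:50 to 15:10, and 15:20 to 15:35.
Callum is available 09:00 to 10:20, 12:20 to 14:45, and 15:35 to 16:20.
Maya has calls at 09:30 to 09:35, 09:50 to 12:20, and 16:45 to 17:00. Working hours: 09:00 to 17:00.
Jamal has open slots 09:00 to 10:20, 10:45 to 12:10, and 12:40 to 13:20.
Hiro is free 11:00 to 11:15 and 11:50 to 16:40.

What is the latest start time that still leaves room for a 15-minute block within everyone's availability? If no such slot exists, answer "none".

Maya free within 09:00–17:00: 09:00–09:30, 09:35–09:50, 12:20–16:45.
Freya ∩ Viktor: 09:50–10:35, 11:00–12:00, 12:10–12:20, 12:25–13:25, 13:40–13:50.
Freya ∩ Viktor ∩ Callum: 09:50–10:20, 12:25–13:25, 13:40–13:50.
Freya ∩ Viktor ∩ Callum ∩ Maya: 12:25–13:25, 13:40–13:50.
Freya ∩ Viktor ∩ Callum ∩ Maya ∩ Jamal: 12:40–13:20.
Freya ∩ Viktor ∩ Callum ∩ Maya ∩ Jamal ∩ Hiro: 12:40–13:20.
Windows ≥ 15 min: 12:40–13:20.
Latest start in the last window 12:40–13:20 is 13:20 − 15 min = 13:05.

13:05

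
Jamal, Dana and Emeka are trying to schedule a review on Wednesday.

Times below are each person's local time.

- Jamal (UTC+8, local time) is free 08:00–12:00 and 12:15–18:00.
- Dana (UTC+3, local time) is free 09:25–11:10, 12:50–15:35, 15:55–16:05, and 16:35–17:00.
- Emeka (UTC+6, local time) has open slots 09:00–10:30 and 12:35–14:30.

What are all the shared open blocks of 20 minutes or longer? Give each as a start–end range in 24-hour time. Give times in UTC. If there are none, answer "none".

Jamal → UTC: 00:00–04:00, 04:15–10:00.
Dana → UTC: 06:25–08:10, 09:50–12:35, 12:55–13:05, 13:35–14:00.
Emeka → UTC: 03:00–04:30, 06:35–08:30.
Jamal ∩ Dana: 06:25–08:10, 09:50–10:00.
Jamal ∩ Dana ∩ Emeka: 06:35–08:10.
Windows ≥ 20 min: 06:35–08:10.

06:35–08:10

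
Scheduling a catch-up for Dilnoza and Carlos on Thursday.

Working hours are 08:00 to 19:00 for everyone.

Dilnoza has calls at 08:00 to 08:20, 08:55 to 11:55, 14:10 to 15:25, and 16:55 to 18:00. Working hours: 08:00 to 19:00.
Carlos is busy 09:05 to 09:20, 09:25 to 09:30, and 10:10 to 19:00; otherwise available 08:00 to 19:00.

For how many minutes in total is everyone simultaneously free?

35 minutes

Dilnoza free within 08:00–19:00: 08:20–08:55, 11:55–14:10, 15:25–16:55, 18:00–19:00.
Carlos free within 08:00–19:00: 08:00–09:05, 09:20–09:25, 09:30–10:10.
Dilnoza ∩ Carlos: 08:20–08:55.
Total common minutes: 35.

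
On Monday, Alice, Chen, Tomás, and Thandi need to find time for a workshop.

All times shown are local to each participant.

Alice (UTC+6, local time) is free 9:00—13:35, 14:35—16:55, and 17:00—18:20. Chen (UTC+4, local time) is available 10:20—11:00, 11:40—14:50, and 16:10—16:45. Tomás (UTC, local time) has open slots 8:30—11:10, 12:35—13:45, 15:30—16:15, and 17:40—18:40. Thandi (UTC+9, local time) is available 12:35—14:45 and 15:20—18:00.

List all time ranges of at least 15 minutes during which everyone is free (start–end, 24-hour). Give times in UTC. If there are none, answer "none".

Alice → UTC: 03:00–07:35, 08:35–10:55, 11:00–12:20.
Chen → UTC: 06:20–07:00, 07:40–10:50, 12:10–12:45.
Tomás → UTC: 08:30–11:10, 12:35–13:45, 15:30–16:15, 17:40–18:40.
Thandi → UTC: 03:35–05:45, 06:20–09:00.
Alice ∩ Chen: 06:20–07:00, 08:35–10:50, 12:10–12:20.
Alice ∩ Chen ∩ Tomás: 08:35–10:50.
Alice ∩ Chen ∩ Tomás ∩ Thandi: 08:35–09:00.
Windows ≥ 15 min: 08:35–09:00.

08:35–09:00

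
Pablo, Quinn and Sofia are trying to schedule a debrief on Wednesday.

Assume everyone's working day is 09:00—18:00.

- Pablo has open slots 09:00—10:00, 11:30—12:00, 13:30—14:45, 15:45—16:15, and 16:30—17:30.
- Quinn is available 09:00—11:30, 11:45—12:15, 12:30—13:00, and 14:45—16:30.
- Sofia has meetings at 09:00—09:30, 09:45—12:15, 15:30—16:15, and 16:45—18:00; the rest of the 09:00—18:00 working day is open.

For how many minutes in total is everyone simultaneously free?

Sofia free within 09:00–18:00: 09:30–09:45, 12:15–15:30, 16:15–16:45.
Pablo ∩ Quinn: 09:00–10:00, 11:45–12:00, 15:45–16:15.
Pablo ∩ Quinn ∩ Sofia: 09:30–09:45.
Total common minutes: 15.

15 minutes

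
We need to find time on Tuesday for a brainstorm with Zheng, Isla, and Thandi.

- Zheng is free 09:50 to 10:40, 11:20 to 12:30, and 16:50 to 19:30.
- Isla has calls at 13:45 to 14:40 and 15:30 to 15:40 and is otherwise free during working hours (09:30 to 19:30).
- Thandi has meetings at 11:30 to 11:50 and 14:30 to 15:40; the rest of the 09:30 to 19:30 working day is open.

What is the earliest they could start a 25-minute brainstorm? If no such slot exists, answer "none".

09:50

Isla free within 09:30–19:30: 09:30–13:45, 14:40–15:30, 15:40–19:30.
Thandi free within 09:30–19:30: 09:30–11:30, 11:50–14:30, 15:40–19:30.
Zheng ∩ Isla: 09:50–10:40, 11:20–12:30, 16:50–19:30.
Zheng ∩ Isla ∩ Thandi: 09:50–10:40, 11:20–11:30, 11:50–12:30, 16:50–19:30.
Windows ≥ 25 min: 09:50–10:40, 11:50–12:30, 16:50–19:30.
Earliest such window starts at 09:50.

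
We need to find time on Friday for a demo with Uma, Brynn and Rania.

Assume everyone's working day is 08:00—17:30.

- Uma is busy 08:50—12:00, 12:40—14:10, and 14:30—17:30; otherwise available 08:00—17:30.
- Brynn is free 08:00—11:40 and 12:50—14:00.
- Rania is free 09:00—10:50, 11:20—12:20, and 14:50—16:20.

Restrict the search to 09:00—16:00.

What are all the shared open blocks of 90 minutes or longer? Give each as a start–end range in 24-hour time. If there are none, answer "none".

none

Uma free within 08:00–17:30: 08:00–08:50, 12:00–12:40, 14:10–14:30.
Uma ∩ Brynn: 08:00–08:50.
Uma ∩ Brynn ∩ Rania: (none).
Restricted to 09:00–16:00: (none).
Windows ≥ 90 min: (none).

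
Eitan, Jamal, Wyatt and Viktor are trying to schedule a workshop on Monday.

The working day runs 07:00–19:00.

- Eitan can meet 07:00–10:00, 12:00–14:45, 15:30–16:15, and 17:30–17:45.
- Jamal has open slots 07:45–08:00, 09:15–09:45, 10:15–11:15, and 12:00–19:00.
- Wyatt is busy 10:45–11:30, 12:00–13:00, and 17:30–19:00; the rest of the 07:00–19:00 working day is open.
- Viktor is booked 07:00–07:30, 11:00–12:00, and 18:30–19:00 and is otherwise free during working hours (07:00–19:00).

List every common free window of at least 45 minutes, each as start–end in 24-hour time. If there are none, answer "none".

Wyatt free within 07:00–19:00: 07:00–10:45, 11:30–12:00, 13:00–17:30.
Viktor free within 07:00–19:00: 07:30–11:00, 12:00–18:30.
Eitan ∩ Jamal: 07:45–08:00, 09:15–09:45, 12:00–14:45, 15:30–16:15, 17:30–17:45.
Eitan ∩ Jamal ∩ Wyatt: 07:45–08:00, 09:15–09:45, 13:00–14:45, 15:30–16:15.
Eitan ∩ Jamal ∩ Wyatt ∩ Viktor: 07:45–08:00, 09:15–09:45, 13:00–14:45, 15:30–16:15.
Windows ≥ 45 min: 13:00–14:45, 15:30–16:15.

13:00–14:45, 15:30–16:15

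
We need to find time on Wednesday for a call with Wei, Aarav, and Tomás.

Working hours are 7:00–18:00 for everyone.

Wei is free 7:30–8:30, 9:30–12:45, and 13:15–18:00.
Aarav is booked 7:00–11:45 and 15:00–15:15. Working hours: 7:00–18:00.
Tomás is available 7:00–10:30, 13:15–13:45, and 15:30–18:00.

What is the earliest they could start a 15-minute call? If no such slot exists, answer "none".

13:15

Aarav free within 07:00–18:00: 11:45–15:00, 15:15–18:00.
Wei ∩ Aarav: 11:45–12:45, 13:15–15:00, 15:15–18:00.
Wei ∩ Aarav ∩ Tomás: 13:15–13:45, 15:30–18:00.
Windows ≥ 15 min: 13:15–13:45, 15:30–18:00.
Earliest such window starts at 13:15.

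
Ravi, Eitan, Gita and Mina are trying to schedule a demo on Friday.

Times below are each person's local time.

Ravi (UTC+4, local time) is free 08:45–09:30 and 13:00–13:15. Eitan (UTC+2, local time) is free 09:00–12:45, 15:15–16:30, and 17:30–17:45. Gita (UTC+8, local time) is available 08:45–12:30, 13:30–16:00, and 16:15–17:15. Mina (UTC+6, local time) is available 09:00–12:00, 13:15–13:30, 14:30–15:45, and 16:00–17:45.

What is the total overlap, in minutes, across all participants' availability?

15 minutes

Ravi → UTC: 04:45–05:30, 09:00–09:15.
Eitan → UTC: 07:00–10:45, 13:15–14:30, 15:30–15:45.
Gita → UTC: 00:45–04:30, 05:30–08:00, 08:15–09:15.
Mina → UTC: 03:00–06:00, 07:15–07:30, 08:30–09:45, 10:00–11:45.
Ravi ∩ Eitan: 09:00–09:15.
Ravi ∩ Eitan ∩ Gita: 09:00–09:15.
Ravi ∩ Eitan ∩ Gita ∩ Mina: 09:00–09:15.
Total common minutes: 15.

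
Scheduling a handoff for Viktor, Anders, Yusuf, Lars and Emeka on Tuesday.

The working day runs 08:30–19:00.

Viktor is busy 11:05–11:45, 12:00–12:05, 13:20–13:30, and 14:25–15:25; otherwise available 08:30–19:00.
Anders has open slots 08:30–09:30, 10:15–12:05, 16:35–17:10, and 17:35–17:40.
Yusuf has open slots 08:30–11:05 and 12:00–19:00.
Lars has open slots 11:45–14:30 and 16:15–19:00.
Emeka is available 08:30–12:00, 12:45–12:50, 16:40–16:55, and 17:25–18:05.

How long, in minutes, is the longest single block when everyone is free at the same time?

Viktor free within 08:30–19:00: 08:30–11:05, 11:45–12:00, 12:05–13:20, 13:30–14:25, 15:25–19:00.
Viktor ∩ Anders: 08:30–09:30, 10:15–11:05, 11:45–12:00, 16:35–17:10, 17:35–17:40.
Viktor ∩ Anders ∩ Yusuf: 08:30–09:30, 10:15–11:05, 16:35–17:10, 17:35–17:40.
Viktor ∩ Anders ∩ Yusuf ∩ Lars: 16:35–17:10, 17:35–17:40.
Viktor ∩ Anders ∩ Yusuf ∩ Lars ∩ Emeka: 16:40–16:55, 17:35–17:40.
Common window lengths: 15, 5 min; longest is 15.

15 minutes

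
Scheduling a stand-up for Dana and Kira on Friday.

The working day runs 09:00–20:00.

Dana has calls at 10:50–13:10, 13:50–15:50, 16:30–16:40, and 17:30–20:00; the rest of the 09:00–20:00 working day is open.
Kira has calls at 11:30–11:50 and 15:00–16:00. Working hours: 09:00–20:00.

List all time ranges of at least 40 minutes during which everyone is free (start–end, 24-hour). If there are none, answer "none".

09:00–10:50, 13:10–13:50, 16:40–17:30

Dana free within 09:00–20:00: 09:00–10:50, 13:10–13:50, 15:50–16:30, 16:40–17:30.
Kira free within 09:00–20:00: 09:00–11:30, 11:50–15:00, 16:00–20:00.
Dana ∩ Kira: 09:00–10:50, 13:10–13:50, 16:00–16:30, 16:40–17:30.
Windows ≥ 40 min: 09:00–10:50, 13:10–13:50, 16:40–17:30.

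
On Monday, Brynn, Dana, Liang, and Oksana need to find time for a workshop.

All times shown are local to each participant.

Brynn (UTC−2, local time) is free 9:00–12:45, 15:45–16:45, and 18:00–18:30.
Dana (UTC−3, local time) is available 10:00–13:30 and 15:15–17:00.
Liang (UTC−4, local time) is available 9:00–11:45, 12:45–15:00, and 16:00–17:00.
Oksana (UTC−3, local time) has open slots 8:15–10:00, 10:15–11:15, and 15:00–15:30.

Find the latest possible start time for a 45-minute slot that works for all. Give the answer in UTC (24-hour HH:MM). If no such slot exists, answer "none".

13:30

Brynn → UTC: 11:00–14:45, 17:45–18:45, 20:00–20:30.
Dana → UTC: 13:00–16:30, 18:15–20:00.
Liang → UTC: 13:00–15:45, 16:45–19:00, 20:00–21:00.
Oksana → UTC: 11:15–13:00, 13:15–14:15, 18:00–18:30.
Brynn ∩ Dana: 13:00–14:45, 18:15–18:45.
Brynn ∩ Dana ∩ Liang: 13:00–14:45, 18:15–18:45.
Brynn ∩ Dana ∩ Liang ∩ Oksana: 13:15–14:15, 18:15–18:30.
Windows ≥ 45 min: 13:15–14:15.
Latest start in the last window 13:15–14:15 is 14:15 − 45 min = 13:30.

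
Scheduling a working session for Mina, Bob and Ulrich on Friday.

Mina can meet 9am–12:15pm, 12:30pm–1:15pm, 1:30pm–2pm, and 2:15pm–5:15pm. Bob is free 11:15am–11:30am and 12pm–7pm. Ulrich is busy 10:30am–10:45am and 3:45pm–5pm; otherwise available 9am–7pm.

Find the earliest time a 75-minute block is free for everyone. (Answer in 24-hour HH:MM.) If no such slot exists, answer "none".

14:15

Ulrich free within 09:00–19:00: 09:00–10:30, 10:45–15:45, 17:00–19:00.
Mina ∩ Bob: 11:15–11:30, 12:00–12:15, 12:30–13:15, 13:30–14:00, 14:15–17:15.
Mina ∩ Bob ∩ Ulrich: 11:15–11:30, 12:00–12:15, 12:30–13:15, 13:30–14:00, 14:15–15:45, 17:00–17:15.
Windows ≥ 75 min: 14:15–15:45.
Earliest such window starts at 14:15.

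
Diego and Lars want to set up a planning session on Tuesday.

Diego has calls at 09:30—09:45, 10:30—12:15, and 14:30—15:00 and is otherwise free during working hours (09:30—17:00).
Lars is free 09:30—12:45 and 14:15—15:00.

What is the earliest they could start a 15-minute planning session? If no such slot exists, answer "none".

Diego free within 09:30–17:00: 09:45–10:30, 12:15–14:30, 15:00–17:00.
Diego ∩ Lars: 09:45–10:30, 12:15–12:45, 14:15–14:30.
Windows ≥ 15 min: 09:45–10:30, 12:15–12:45, 14:15–14:30.
Earliest such window starts at 09:45.

09:45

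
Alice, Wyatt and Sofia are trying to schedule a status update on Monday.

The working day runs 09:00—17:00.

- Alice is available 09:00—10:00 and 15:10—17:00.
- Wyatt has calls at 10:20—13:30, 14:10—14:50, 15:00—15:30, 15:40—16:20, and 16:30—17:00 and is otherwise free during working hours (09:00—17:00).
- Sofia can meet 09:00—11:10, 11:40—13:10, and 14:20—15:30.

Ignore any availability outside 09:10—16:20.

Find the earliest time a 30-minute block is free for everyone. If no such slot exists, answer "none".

09:10

Wyatt free within 09:00–17:00: 09:00–10:20, 13:30–14:10, 14:50–15:00, 15:30–15:40, 16:20–16:30.
Alice ∩ Wyatt: 09:00–10:00, 15:30–15:40, 16:20–16:30.
Alice ∩ Wyatt ∩ Sofia: 09:00–10:00.
Restricted to 09:10–16:20: 09:10–10:00.
Windows ≥ 30 min: 09:10–10:00.
Earliest such window starts at 09:10.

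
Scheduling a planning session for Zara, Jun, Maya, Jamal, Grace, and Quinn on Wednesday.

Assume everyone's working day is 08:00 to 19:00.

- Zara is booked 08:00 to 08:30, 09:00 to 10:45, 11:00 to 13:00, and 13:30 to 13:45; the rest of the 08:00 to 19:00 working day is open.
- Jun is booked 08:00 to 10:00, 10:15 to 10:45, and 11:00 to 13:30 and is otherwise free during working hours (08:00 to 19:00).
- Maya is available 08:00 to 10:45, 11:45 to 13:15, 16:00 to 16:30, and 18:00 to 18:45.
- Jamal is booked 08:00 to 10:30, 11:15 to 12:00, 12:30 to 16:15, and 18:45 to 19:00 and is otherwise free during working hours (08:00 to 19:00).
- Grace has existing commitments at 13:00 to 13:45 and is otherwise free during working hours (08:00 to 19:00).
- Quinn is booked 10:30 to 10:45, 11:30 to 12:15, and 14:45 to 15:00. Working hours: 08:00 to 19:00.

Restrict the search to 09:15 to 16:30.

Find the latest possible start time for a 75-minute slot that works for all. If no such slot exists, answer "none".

none

Zara free within 08:00–19:00: 08:30–09:00, 10:45–11:00, 13:00–13:30, 13:45–19:00.
Jun free within 08:00–19:00: 10:00–10:15, 10:45–11:00, 13:30–19:00.
Jamal free within 08:00–19:00: 10:30–11:15, 12:00–12:30, 16:15–18:45.
Grace free within 08:00–19:00: 08:00–13:00, 13:45–19:00.
Quinn free within 08:00–19:00: 08:00–10:30, 10:45–11:30, 12:15–14:45, 15:00–19:00.
Zara ∩ Jun: 10:45–11:00, 13:45–19:00.
Zara ∩ Jun ∩ Maya: 16:00–16:30, 18:00–18:45.
Zara ∩ Jun ∩ Maya ∩ Jamal: 16:15–16:30, 18:00–18:45.
Zara ∩ Jun ∩ Maya ∩ Jamal ∩ Grace: 16:15–16:30, 18:00–18:45.
Zara ∩ Jun ∩ Maya ∩ Jamal ∩ Grace ∩ Quinn: 16:15–16:30, 18:00–18:45.
Restricted to 09:15–16:30: 16:15–16:30.
Windows ≥ 75 min: (none).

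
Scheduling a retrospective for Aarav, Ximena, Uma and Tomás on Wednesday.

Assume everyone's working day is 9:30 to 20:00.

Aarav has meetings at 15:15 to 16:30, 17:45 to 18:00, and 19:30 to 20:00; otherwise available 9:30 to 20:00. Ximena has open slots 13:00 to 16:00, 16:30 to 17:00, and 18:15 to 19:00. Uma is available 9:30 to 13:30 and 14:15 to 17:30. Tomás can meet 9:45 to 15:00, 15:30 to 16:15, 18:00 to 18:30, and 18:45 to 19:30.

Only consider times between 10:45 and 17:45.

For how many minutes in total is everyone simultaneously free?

75 minutes

Aarav free within 09:30–20:00: 09:30–15:15, 16:30–17:45, 18:00–19:30.
Aarav ∩ Ximena: 13:00–15:15, 16:30–17:00, 18:15–19:00.
Aarav ∩ Ximena ∩ Uma: 13:00–13:30, 14:15–15:15, 16:30–17:00.
Aarav ∩ Ximena ∩ Uma ∩ Tomás: 13:00–13:30, 14:15–15:00.
Restricted to 10:45–17:45: 13:00–13:30, 14:15–15:00.
Total common minutes: 30 + 45 = 75.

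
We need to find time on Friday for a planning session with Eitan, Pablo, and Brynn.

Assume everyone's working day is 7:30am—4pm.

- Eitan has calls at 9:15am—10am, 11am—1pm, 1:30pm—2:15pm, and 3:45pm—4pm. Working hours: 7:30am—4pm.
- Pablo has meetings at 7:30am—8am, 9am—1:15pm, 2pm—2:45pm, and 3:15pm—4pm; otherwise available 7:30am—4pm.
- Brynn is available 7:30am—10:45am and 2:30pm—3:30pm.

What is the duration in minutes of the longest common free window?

Eitan free within 07:30–16:00: 07:30–09:15, 10:00–11:00, 13:00–13:30, 14:15–15:45.
Pablo free within 07:30–16:00: 08:00–09:00, 13:15–14:00, 14:45–15:15.
Eitan ∩ Pablo: 08:00–09:00, 13:15–13:30, 14:45–15:15.
Eitan ∩ Pablo ∩ Brynn: 08:00–09:00, 14:45–15:15.
Common window lengths: 60, 30 min; longest is 60.

60 minutes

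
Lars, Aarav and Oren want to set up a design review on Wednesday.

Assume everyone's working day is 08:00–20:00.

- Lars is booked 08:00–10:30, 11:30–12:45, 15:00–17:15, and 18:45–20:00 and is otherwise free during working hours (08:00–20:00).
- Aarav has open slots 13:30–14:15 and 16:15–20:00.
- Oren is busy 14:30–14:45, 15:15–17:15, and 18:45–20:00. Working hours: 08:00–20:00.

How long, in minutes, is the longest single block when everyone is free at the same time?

Lars free within 08:00–20:00: 10:30–11:30, 12:45–15:00, 17:15–18:45.
Oren free within 08:00–20:00: 08:00–14:30, 14:45–15:15, 17:15–18:45.
Lars ∩ Aarav: 13:30–14:15, 17:15–18:45.
Lars ∩ Aarav ∩ Oren: 13:30–14:15, 17:15–18:45.
Common window lengths: 45, 90 min; longest is 90.

90 minutes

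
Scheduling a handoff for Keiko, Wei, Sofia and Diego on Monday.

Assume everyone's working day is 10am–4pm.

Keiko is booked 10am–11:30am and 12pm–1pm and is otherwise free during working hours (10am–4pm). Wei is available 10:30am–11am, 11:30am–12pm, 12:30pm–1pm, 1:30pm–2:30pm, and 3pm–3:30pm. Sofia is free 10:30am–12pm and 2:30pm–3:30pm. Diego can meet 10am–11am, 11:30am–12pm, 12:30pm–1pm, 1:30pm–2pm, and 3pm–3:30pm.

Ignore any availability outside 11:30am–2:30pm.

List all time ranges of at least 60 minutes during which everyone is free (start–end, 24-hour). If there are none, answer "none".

Keiko free within 10:00–16:00: 11:30–12:00, 13:00–16:00.
Keiko ∩ Wei: 11:30–12:00, 13:30–14:30, 15:00–15:30.
Keiko ∩ Wei ∩ Sofia: 11:30–12:00, 15:00–15:30.
Keiko ∩ Wei ∩ Sofia ∩ Diego: 11:30–12:00, 15:00–15:30.
Restricted to 11:30–14:30: 11:30–12:00.
Windows ≥ 60 min: (none).

none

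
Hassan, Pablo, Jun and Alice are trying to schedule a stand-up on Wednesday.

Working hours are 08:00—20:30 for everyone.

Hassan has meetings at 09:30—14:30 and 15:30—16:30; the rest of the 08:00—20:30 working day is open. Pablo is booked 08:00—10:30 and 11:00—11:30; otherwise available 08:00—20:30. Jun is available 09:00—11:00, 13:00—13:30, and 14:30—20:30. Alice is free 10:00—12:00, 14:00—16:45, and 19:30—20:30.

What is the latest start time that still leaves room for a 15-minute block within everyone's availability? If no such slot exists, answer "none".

20:15

Hassan free within 08:00–20:30: 08:00–09:30, 14:30–15:30, 16:30–20:30.
Pablo free within 08:00–20:30: 10:30–11:00, 11:30–20:30.
Hassan ∩ Pablo: 14:30–15:30, 16:30–20:30.
Hassan ∩ Pablo ∩ Jun: 14:30–15:30, 16:30–20:30.
Hassan ∩ Pablo ∩ Jun ∩ Alice: 14:30–15:30, 16:30–16:45, 19:30–20:30.
Windows ≥ 15 min: 14:30–15:30, 16:30–16:45, 19:30–20:30.
Latest start in the last window 19:30–20:30 is 20:30 − 15 min = 20:15.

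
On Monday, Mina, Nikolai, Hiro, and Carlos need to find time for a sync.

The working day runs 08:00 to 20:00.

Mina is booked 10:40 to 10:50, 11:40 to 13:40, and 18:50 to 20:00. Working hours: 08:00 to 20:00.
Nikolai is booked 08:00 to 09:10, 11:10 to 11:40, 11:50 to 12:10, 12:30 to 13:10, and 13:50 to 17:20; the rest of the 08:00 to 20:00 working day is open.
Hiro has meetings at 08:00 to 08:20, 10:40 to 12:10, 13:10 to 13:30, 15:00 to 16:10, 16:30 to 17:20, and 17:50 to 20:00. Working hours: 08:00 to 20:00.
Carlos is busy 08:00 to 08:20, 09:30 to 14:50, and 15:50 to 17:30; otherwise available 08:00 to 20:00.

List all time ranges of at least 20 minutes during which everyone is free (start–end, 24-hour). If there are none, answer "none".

Mina free within 08:00–20:00: 08:00–10:40, 10:50–11:40, 13:40–18:50.
Nikolai free within 08:00–20:00: 09:10–11:10, 11:40–11:50, 12:10–12:30, 13:10–13:50, 17:20–20:00.
Hiro free within 08:00–20:00: 08:20–10:40, 12:10–13:10, 13:30–15:00, 16:10–16:30, 17:20–17:50.
Carlos free within 08:00–20:00: 08:20–09:30, 14:50–15:50, 17:30–20:00.
Mina ∩ Nikolai: 09:10–10:40, 10:50–11:10, 13:40–13:50, 17:20–18:50.
Mina ∩ Nikolai ∩ Hiro: 09:10–10:40, 13:40–13:50, 17:20–17:50.
Mina ∩ Nikolai ∩ Hiro ∩ Carlos: 09:10–09:30, 17:30–17:50.
Windows ≥ 20 min: 09:10–09:30, 17:30–17:50.

09:10–09:30, 17:30–17:50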